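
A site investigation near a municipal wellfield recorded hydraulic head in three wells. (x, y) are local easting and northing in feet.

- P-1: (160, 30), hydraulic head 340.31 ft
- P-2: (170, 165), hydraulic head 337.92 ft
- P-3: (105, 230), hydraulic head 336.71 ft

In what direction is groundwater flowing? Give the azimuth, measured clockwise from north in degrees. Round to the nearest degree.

357°

With h = a·x + b·y + c and P-1 as origin, the differences give:
  10·a + 135·b = -2.39
  (-55)·a + 200·b = -3.60
Eliminate b (×200 and ×135, subtract): 9425·a = 8.000 → a = ∂h/∂x = +0.0008488
Back-substitute: b = ∂h/∂y = -0.01777.
Flow direction (−∇h) has components (-0.0008488 E, +0.01777 N).
Azimuth = atan2(E, N) = atan2(-0.0008488, +0.01777) = 357.3° ≈ 357°.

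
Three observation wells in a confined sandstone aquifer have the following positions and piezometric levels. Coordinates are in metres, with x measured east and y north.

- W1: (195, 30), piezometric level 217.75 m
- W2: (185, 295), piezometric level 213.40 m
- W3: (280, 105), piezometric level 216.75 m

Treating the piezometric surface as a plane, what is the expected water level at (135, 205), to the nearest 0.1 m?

214.7 m

Differences from W1: to W2 (Δx, Δy, Δh) = (-10, 265, -4.35); to W3 = (85, 75, -1.00).
Determinant of the coordinate differences = (-10)·75 − 85·265 = -23275.
∂h/∂x = [(-4.35)·75 − (-1.00)·265] / -23275 = +0.002632
∂h/∂y = [(-10)·(-1.00) − 85·(-4.35)] / -23275 = -0.01632
h(135, 205) = 217.75 + (+0.002632)·(-60) + (-0.01632)·(175) = 217.75 -0.158 -2.855 = 214.737 m.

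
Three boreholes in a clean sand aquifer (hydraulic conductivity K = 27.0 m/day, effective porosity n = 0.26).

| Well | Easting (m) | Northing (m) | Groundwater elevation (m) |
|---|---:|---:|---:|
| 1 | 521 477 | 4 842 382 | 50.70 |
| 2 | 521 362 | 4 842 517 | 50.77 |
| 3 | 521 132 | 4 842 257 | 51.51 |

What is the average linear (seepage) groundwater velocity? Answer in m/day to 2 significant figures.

Three-point gradient (reference 1): Δ to 2 = (-115, 135, +0.07), Δ to 3 = (-345, -125, +0.81).
∂h/∂x = -0.001938, ∂h/∂y = -0.001132 (det = 60950).
|∇h| = √(-0.001938² + -0.001132²) = 0.002244
Seepage velocity v = K·i/n = 27.0 × 0.002244 / 0.26 = 0.233 m/day.

0.23 m/day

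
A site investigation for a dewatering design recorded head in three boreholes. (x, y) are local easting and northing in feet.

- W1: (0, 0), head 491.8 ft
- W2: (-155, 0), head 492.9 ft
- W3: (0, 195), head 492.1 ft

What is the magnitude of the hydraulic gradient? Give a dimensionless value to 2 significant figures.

∂h/∂x = (492.9 − 491.8) / (-155 − 0) = -0.007097
∂h/∂y = (492.1 − 491.8) / (195 − 0) = +0.001538
|∇h| = √(-0.007097² + 0.001538²) = 0.007262

0.0073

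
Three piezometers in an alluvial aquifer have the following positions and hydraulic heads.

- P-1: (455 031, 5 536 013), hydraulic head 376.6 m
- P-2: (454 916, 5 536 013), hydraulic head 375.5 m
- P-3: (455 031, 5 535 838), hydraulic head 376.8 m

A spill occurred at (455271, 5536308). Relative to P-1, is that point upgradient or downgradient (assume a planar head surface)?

upgradient

∂h/∂x = (375.5 − 376.6) / (454916 − 455031) = +0.009565
∂h/∂y = (376.8 − 376.6) / (5535838 − 5536013) = -0.001143
Head at (455271, 5536308) = 376.6 + (+0.009565)·(240) + (-0.001143)·(295) = 378.56 m.
That is higher than the 376.6 m at P-1, so the point is upgradient.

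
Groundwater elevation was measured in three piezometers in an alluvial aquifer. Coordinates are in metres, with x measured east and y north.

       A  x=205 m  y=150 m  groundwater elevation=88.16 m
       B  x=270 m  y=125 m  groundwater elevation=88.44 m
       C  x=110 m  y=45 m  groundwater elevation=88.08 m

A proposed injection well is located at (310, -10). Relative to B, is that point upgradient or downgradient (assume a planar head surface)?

Differences from A: to B (Δx, Δy, Δh) = (65, -25, +0.28); to C = (-95, -105, -0.08).
Solve a·Δx + b·Δy = Δh: det = 65·(-105) − (-95)·(-25) = -9200.
∂h/∂x = [(+0.28)·(-105) − (-0.08)·(-25)] / -9200 = +0.003413
∂h/∂y = [65·(-0.08) − (-95)·(+0.28)] / -9200 = -0.002326
Head at (310, -10) = 88.16 + (+0.003413)·(105) + (-0.002326)·(-160) = 88.89 m.
That is higher than the 88.44 m at B, so the point is upgradient.

upgradient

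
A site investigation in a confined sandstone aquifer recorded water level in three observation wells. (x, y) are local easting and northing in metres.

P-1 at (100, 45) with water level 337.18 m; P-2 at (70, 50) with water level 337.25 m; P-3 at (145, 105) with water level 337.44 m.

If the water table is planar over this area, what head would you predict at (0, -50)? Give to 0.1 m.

336.8 m

With h = a·x + b·y + c and P-1 as origin, the differences give:
  (-30)·a + 5·b = +0.07
  45·a + 60·b = +0.26
Eliminate b (×60 and ×5, subtract): -2025·a = 2.900 → a = ∂h/∂x = -0.001432
Back-substitute: b = ∂h/∂y = +0.005407.
h(0, -50) = 337.18 + (-0.001432)·(-100) + (+0.005407)·(-95) = 337.18 +0.143 -0.514 = 336.810 m.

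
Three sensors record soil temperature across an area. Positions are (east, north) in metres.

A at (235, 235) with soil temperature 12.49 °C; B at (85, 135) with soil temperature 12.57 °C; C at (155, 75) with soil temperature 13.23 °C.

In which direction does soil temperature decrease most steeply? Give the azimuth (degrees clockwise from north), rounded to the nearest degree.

Taking A as reference: B−A = (-150, -100, +0.08); C−A = (-80, -160, +0.74).
Determinant of the coordinate differences = (-150)·(-160) − (-80)·(-100) = 16000.
∂T/∂x = [(+0.08)·(-160) − (+0.74)·(-100)] / 16000 = +0.003825
∂T/∂y = [(-150)·(+0.74) − (-80)·(+0.08)] / 16000 = -0.006538
Steepest decrease is along −∇f: components (-0.003825 E, +0.006538 N).
Azimuth = atan2(-0.003825, +0.006538) = 329.7° ≈ 330°.

330°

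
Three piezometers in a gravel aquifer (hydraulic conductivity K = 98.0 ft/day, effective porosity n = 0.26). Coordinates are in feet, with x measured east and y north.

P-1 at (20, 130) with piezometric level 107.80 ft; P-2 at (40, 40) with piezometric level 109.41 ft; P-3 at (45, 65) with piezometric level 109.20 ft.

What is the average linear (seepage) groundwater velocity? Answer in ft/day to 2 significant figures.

Taking P-1 as reference: P-2−P-1 = (20, -90, +1.61); P-3−P-1 = (25, -65, +1.40).
Determinant of the coordinate differences = 20·(-65) − 25·(-90) = 950.
∂h/∂x = [(+1.61)·(-65) − (+1.40)·(-90)] / 950 = +0.02247
∂h/∂y = [20·(+1.40) − 25·(+1.61)] / 950 = -0.01289
|∇h| = √(0.02247² + -0.01289²) = 0.0259
Seepage velocity v = K·i/n = 98.0 × 0.0259 / 0.26 = 9.762 ft/day.

9.8 ft/day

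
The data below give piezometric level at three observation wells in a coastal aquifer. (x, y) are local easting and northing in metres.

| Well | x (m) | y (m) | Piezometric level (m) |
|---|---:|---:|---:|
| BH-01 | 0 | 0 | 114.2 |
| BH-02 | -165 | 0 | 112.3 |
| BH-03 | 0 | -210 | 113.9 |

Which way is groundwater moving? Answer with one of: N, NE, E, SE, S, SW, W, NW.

W

∂h/∂x = (112.3 − 114.2) / (-165 − 0) = +0.01152
∂h/∂y = (113.9 − 114.2) / (-210 − 0) = +0.001429
Flow = −∇h = (-0.01152 east, -0.001429 north), which points west.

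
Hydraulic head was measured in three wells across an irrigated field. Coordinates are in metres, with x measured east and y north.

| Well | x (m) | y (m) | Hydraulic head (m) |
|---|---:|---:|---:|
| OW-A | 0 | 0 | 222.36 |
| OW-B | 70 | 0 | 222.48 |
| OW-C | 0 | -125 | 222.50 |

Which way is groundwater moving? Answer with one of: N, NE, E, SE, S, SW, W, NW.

NW

∂h/∂x = (222.48 − 222.36) / (70 − 0) = +0.001714
∂h/∂y = (222.50 − 222.36) / (-125 − 0) = -0.001120
Flow = −∇h = (-0.001714 east, +0.001120 north), which points northwest.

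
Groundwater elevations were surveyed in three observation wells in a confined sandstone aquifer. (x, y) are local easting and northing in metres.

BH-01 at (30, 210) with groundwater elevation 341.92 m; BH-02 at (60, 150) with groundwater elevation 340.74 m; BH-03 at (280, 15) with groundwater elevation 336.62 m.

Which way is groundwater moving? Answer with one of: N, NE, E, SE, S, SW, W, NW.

SE

With h = a·x + b·y + c and BH-01 as origin, the differences give:
  30·a + (-60)·b = -1.18
  250·a + (-195)·b = -5.30
Eliminate b (×(-195) and ×(-60), subtract): 9150·a = -87.900 → a = ∂h/∂x = -0.009607
Back-substitute: b = ∂h/∂y = +0.01486.
Flow = −∇h = (+0.009607 east, -0.01486 north), which points southeast.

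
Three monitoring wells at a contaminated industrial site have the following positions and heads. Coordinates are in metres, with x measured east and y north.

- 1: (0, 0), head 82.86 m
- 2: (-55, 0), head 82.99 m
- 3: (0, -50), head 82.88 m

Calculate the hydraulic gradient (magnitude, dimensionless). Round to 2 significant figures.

∂h/∂x = (82.99 − 82.86) / (-55 − 0) = -0.002364
∂h/∂y = (82.88 − 82.86) / (-50 − 0) = -0.0004000
|∇h| = √(-0.002364² + -0.0004000²) = 0.002398

0.0024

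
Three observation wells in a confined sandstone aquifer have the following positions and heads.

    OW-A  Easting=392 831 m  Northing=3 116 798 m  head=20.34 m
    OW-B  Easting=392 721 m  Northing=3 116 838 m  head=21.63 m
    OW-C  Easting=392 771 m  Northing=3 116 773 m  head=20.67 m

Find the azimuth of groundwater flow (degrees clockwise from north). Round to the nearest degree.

132°

With h = a·x + b·y + c and OW-A as origin, the differences give:
  (-110)·a + 40·b = +1.29
  (-60)·a + (-25)·b = +0.33
Eliminate b (×(-25) and ×40, subtract): 5150·a = -45.450 → a = ∂h/∂x = -0.008825
Back-substitute: b = ∂h/∂y = +0.007981.
Flow direction (−∇h) has components (+0.008825 E, -0.007981 N).
Azimuth = atan2(E, N) = atan2(+0.008825, -0.007981) = 132.1° ≈ 132°.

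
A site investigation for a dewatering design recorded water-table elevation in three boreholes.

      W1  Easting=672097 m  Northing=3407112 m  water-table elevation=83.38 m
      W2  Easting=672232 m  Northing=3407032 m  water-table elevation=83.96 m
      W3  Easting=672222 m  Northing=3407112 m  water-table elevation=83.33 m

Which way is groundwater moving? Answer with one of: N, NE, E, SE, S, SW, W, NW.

N

Three-point gradient (reference W1): Δ to W2 = (135, -80, +0.58), Δ to W3 = (125, 0, -0.05).
∂h/∂x = -0.0004000, ∂h/∂y = -0.007925 (det = 10000).
Flow = −∇h = (+0.0004000 east, +0.007925 north), which points north.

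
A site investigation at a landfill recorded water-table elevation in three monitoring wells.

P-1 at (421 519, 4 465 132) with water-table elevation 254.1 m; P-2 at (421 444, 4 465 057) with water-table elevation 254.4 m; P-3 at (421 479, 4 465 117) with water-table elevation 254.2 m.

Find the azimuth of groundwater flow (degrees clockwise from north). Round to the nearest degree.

034°

Differences from P-1: to P-2 (Δx, Δy, Δh) = (-75, -75, +0.3); to P-3 = (-40, -15, +0.1).
Determinant of the coordinate differences = (-75)·(-15) − (-40)·(-75) = -1875.
∂h/∂x = [(+0.3)·(-15) − (+0.1)·(-75)] / -1875 = -0.001600
∂h/∂y = [(-75)·(+0.1) − (-40)·(+0.3)] / -1875 = -0.002400
Flow direction (−∇h) has components (+0.001600 E, +0.002400 N).
Azimuth = atan2(E, N) = atan2(+0.001600, +0.002400) = 33.7° ≈ 034°.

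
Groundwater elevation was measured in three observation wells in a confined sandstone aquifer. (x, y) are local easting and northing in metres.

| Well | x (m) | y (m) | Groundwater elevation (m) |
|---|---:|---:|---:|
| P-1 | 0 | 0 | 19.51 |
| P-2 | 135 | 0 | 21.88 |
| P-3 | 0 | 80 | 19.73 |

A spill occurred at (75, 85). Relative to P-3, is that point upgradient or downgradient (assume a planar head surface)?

upgradient

∂h/∂x = (21.88 − 19.51) / (135 − 0) = +0.01756
∂h/∂y = (19.73 − 19.51) / (80 − 0) = +0.002750
Head at (75, 85) = 19.51 + (+0.01756)·(75) + (+0.002750)·(85) = 21.06 m.
That is higher than the 19.73 m at P-3, so the point is upgradient.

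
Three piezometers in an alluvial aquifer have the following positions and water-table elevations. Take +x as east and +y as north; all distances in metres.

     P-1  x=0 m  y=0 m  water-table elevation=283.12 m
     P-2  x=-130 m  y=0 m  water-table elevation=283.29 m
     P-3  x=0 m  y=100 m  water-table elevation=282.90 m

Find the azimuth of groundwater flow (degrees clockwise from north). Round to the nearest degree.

∂h/∂x = (283.29 − 283.12) / (-130 − 0) = -0.001308
∂h/∂y = (282.90 − 283.12) / (100 − 0) = -0.002200
Flow direction (−∇h) has components (+0.001308 E, +0.002200 N).
Azimuth = atan2(E, N) = atan2(+0.001308, +0.002200) = 30.7° ≈ 031°.

031°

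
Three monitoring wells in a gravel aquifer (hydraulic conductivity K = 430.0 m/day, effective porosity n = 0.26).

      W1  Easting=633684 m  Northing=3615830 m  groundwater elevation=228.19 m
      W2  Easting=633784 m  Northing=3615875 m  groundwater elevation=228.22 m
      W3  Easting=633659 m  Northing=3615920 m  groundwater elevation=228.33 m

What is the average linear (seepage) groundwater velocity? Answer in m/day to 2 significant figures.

Taking W1 as reference: W2−W1 = (100, 45, +0.03); W3−W1 = (-25, 90, +0.14).
Solve a·Δx + b·Δy = Δh: det = 100·90 − (-25)·45 = 10125.
∂h/∂x = [(+0.03)·90 − (+0.14)·45] / 10125 = -0.0003556
∂h/∂y = [100·(+0.14) − (-25)·(+0.03)] / 10125 = +0.001457
|∇h| = √(-0.0003556² + 0.001457²) = 0.0015
Seepage velocity v = K·i/n = 430.0 × 0.0015 / 0.26 = 2.481 m/day.

2.5 m/day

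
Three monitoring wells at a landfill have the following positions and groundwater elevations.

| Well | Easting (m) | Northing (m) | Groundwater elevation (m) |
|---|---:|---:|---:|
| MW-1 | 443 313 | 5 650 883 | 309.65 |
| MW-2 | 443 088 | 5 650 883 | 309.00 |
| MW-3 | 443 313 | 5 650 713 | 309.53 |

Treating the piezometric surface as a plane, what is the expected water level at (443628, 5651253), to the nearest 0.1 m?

∂h/∂x = (309.00 − 309.65) / (443088 − 443313) = +0.002889
∂h/∂y = (309.53 − 309.65) / (5650713 − 5650883) = +0.0007059
h(443628, 5651253) = 309.65 + (+0.002889)·(315) + (+0.0007059)·(370) = 309.65 +0.910 +0.261 = 310.821 m.

310.8 m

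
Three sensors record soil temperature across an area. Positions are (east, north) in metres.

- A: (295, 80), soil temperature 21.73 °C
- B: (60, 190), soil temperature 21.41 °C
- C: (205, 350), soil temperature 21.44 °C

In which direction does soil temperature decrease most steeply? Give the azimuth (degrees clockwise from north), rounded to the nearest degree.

306°

With T = a·x + b·y + c and A as origin, the differences give:
  (-235)·a + 110·b = -0.32
  (-90)·a + 270·b = -0.29
Eliminate b (×270 and ×110, subtract): -53550·a = -54.500 → a = ∂T/∂x = +0.001018
Back-substitute: b = ∂T/∂y = -0.0007348.
Steepest decrease is along −∇f: components (-0.001018 E, +0.0007348 N).
Azimuth = atan2(-0.001018, +0.0007348) = 305.8° ≈ 306°.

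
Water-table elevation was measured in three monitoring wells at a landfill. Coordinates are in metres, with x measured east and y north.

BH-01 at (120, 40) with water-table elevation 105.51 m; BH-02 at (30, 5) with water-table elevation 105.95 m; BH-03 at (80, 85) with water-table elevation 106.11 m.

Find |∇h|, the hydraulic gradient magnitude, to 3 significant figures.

Differences from BH-01: to BH-02 (Δx, Δy, Δh) = (-90, -35, +0.44); to BH-03 = (-40, 45, +0.60).
Solve a·Δx + b·Δy = Δh: det = (-90)·45 − (-40)·(-35) = -5450.
∂h/∂x = [(+0.44)·45 − (+0.60)·(-35)] / -5450 = -0.007486
∂h/∂y = [(-90)·(+0.60) − (-40)·(+0.44)] / -5450 = +0.006679
|∇h| = √(-0.007486² + 0.006679²) = 0.01003

0.0100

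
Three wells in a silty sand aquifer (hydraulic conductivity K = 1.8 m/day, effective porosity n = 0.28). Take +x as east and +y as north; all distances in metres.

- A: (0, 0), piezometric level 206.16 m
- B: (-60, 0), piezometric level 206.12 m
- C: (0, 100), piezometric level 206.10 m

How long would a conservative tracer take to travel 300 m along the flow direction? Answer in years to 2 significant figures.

∂h/∂x = (206.12 − 206.16) / (-60 − 0) = +0.0006667
∂h/∂y = (206.10 − 206.16) / (100 − 0) = -0.0006000
|∇h| = √(0.0006667² + -0.0006000²) = 0.0008969
Seepage velocity v = K·i/n = 1.8 × 0.0008969 / 0.28 = 0.005766 m/day.
t = 300 / 0.005766 = 5.203e+04 days = 142 years.

140 years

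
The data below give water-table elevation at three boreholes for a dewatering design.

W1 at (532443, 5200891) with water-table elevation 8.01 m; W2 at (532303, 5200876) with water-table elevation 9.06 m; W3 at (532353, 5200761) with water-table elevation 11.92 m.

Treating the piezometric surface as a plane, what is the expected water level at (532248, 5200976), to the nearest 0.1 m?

6.6 m

Differences from W1: to W2 (Δx, Δy, Δh) = (-140, -15, +1.05); to W3 = (-90, -130, +3.91).
Determinant of the coordinate differences = (-140)·(-130) − (-90)·(-15) = 16850.
∂h/∂x = [(+1.05)·(-130) − (+3.91)·(-15)] / 16850 = -0.004620
∂h/∂y = [(-140)·(+3.91) − (-90)·(+1.05)] / 16850 = -0.02688
h(532248, 5200976) = 8.01 + (-0.004620)·(-195) + (-0.02688)·(85) = 8.01 +0.901 -2.285 = 6.626 m.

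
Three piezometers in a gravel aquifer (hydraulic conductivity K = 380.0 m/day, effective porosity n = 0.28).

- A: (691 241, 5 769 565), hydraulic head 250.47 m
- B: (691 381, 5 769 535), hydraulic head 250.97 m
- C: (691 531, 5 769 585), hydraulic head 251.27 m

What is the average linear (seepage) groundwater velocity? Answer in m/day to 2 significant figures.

5.6 m/day

Taking A as reference: B−A = (140, -30, +0.50); C−A = (290, 20, +0.80).
Determinant of the coordinate differences = 140·20 − 290·(-30) = 11500.
∂h/∂x = [(+0.50)·20 − (+0.80)·(-30)] / 11500 = +0.002957
∂h/∂y = [140·(+0.80) − 290·(+0.50)] / 11500 = -0.002870
|∇h| = √(0.002957² + -0.002870²) = 0.004121
Seepage velocity v = K·i/n = 380.0 × 0.004121 / 0.28 = 5.593 m/day.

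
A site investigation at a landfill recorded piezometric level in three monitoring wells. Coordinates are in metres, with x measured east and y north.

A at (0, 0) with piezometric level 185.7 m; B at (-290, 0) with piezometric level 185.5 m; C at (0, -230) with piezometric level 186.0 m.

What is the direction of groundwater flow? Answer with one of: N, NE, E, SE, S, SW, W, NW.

NW

∂h/∂x = (185.5 − 185.7) / (-290 − 0) = +0.0006897
∂h/∂y = (186.0 − 185.7) / (-230 − 0) = -0.001304
Flow = −∇h = (-0.0006897 east, +0.001304 north), which points northwest.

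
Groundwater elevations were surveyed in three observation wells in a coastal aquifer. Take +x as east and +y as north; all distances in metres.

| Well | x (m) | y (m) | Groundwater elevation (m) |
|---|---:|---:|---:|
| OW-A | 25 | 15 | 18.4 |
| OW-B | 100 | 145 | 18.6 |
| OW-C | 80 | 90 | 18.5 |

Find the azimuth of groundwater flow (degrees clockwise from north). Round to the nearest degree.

With h = a·x + b·y + c and OW-A as origin, the differences give:
  75·a + 130·b = +0.2
  55·a + 75·b = +0.1
Eliminate b (×75 and ×130, subtract): -1525·a = 2.00 → a = ∂h/∂x = -0.001311
Back-substitute: b = ∂h/∂y = +0.002295.
Flow direction (−∇h) has components (+0.001311 E, -0.002295 N).
Azimuth = atan2(E, N) = atan2(+0.001311, -0.002295) = 150.3° ≈ 150°.

150°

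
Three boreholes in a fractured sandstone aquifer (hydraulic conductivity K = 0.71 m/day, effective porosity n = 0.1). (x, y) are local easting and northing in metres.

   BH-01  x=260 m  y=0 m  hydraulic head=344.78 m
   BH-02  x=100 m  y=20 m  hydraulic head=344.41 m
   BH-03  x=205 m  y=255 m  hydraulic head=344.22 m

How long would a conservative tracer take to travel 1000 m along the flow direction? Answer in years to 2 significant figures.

140 years

Differences from BH-01: to BH-02 (Δx, Δy, Δh) = (-160, 20, -0.37); to BH-03 = (-55, 255, -0.56).
Determinant of the coordinate differences = (-160)·255 − (-55)·20 = -39700.
∂h/∂x = [(-0.37)·255 − (-0.56)·20] / -39700 = +0.002094
∂h/∂y = [(-160)·(-0.56) − (-55)·(-0.37)] / -39700 = -0.001744
|∇h| = √(0.002094² + -0.001744²) = 0.002725
Seepage velocity v = K·i/n = 0.71 × 0.002725 / 0.1 = 0.01935 m/day.
t = 1000 / 0.01935 = 5.168e+04 days = 141 years.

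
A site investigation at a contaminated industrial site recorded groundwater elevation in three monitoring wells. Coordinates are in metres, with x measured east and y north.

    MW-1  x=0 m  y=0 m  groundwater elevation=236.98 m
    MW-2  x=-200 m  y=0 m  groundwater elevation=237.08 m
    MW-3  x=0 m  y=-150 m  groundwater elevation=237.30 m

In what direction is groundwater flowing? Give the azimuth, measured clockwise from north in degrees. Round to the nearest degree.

013°

∂h/∂x = (237.08 − 236.98) / (-200 − 0) = -0.0005000
∂h/∂y = (237.30 − 236.98) / (-150 − 0) = -0.002133
Flow direction (−∇h) has components (+0.0005000 E, +0.002133 N).
Azimuth = atan2(E, N) = atan2(+0.0005000, +0.002133) = 13.2° ≈ 013°.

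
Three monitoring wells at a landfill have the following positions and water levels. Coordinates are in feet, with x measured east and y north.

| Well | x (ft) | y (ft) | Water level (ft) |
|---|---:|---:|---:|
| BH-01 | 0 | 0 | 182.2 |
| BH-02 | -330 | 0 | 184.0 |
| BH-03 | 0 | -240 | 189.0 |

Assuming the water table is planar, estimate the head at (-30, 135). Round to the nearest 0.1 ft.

∂h/∂x = (184.0 − 182.2) / (-330 − 0) = -0.005455
∂h/∂y = (189.0 − 182.2) / (-240 − 0) = -0.02833
h(-30, 135) = 182.2 + (-0.005455)·(-30) + (-0.02833)·(135) = 182.2 +0.164 -3.825 = 178.539 ft.

178.5 ft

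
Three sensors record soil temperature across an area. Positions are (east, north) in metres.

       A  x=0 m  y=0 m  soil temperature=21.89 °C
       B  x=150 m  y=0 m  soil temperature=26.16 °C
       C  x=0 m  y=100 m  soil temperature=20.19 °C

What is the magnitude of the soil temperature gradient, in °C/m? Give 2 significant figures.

∂T/∂x = (26.16 − 21.89) / (150 − 0) = +0.02847
∂T/∂y = (20.19 − 21.89) / (100 − 0) = -0.01700
|∇f| = √(0.02847² + -0.01700²) = 0.03316 °C/m

0.033 °C/m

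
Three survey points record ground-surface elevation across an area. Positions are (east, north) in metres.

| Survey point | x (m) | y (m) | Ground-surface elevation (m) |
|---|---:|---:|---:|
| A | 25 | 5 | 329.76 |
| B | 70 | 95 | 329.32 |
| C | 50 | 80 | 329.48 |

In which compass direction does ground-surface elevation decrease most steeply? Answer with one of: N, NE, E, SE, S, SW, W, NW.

E

Three-point gradient (reference A): Δ to B = (45, 90, -0.44), Δ to C = (25, 75, -0.28).
∂z/∂x = -0.006933, ∂z/∂y = -0.001422 (det = 1125).
Steepest decrease is along −∇f = (+0.006933 E, +0.001422 N) → east.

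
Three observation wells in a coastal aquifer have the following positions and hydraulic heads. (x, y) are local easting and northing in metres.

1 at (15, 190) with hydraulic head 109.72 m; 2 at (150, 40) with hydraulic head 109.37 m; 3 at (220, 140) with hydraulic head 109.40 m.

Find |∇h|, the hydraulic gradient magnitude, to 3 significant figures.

0.00174

Taking 1 as reference: 2−1 = (135, -150, -0.35); 3−1 = (205, -50, -0.32).
Solve a·Δx + b·Δy = Δh: det = 135·(-50) − 205·(-150) = 24000.
∂h/∂x = [(-0.35)·(-50) − (-0.32)·(-150)] / 24000 = -0.001271
∂h/∂y = [135·(-0.32) − 205·(-0.35)] / 24000 = +0.001190
|∇h| = √(-0.001271² + 0.001190²) = 0.001741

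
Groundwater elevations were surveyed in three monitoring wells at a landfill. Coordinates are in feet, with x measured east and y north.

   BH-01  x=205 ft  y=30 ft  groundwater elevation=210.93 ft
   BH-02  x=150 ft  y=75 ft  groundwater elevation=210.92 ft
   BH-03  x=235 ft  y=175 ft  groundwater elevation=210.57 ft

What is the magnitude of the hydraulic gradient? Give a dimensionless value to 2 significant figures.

Taking BH-01 as reference: BH-02−BH-01 = (-55, 45, -0.01); BH-03−BH-01 = (30, 145, -0.36).
Solve a·Δx + b·Δy = Δh: det = (-55)·145 − 30·45 = -9325.
∂h/∂x = [(-0.01)·145 − (-0.36)·45] / -9325 = -0.001582
∂h/∂y = [(-55)·(-0.36) − 30·(-0.01)] / -9325 = -0.002155
|∇h| = √(-0.001582² + -0.002155²) = 0.002673

0.0027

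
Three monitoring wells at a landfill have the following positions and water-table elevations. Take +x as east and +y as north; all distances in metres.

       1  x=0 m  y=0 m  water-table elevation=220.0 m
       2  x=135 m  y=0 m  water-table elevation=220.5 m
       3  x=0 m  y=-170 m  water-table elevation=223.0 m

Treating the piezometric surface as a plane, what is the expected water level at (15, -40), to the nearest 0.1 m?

∂h/∂x = (220.5 − 220.0) / (135 − 0) = +0.003704
∂h/∂y = (223.0 − 220.0) / (-170 − 0) = -0.01765
h(15, -40) = 220.0 + (+0.003704)·(15) + (-0.01765)·(-40) = 220.0 +0.056 +0.706 = 220.761 m.

220.8 m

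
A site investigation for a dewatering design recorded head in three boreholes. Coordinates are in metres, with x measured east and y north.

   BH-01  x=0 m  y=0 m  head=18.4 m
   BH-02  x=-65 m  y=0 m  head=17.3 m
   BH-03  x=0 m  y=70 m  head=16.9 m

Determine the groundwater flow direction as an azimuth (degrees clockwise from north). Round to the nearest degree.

∂h/∂x = (17.3 − 18.4) / (-65 − 0) = +0.01692
∂h/∂y = (16.9 − 18.4) / (70 − 0) = -0.02143
Flow direction (−∇h) has components (-0.01692 E, +0.02143 N).
Azimuth = atan2(E, N) = atan2(-0.01692, +0.02143) = 321.7° ≈ 322°.

322°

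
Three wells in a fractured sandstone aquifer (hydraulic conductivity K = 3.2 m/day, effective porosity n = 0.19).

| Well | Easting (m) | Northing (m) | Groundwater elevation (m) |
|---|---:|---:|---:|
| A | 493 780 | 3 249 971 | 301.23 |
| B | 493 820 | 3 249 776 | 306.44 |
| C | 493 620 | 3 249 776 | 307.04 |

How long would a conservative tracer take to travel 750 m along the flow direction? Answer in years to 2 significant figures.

4.4 years

With h = a·x + b·y + c and A as origin, the differences give:
  40·a + (-195)·b = +5.21
  (-160)·a + (-195)·b = +5.81
Eliminate b (×(-195) and ×(-195), subtract): -39000·a = 117.000 → a = ∂h/∂x = -0.003000
Back-substitute: b = ∂h/∂y = -0.02733.
|∇h| = √(-0.003000² + -0.02733²) = 0.02749
Seepage velocity v = K·i/n = 3.2 × 0.02749 / 0.19 = 0.463 m/day.
t = 750 / 0.463 = 1620 days = 4.44 years.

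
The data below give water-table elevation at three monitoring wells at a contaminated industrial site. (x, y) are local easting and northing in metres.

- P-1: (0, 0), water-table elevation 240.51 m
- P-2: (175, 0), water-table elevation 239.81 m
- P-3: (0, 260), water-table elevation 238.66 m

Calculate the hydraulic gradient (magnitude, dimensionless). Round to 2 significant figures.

0.0082

∂h/∂x = (239.81 − 240.51) / (175 − 0) = -0.004000
∂h/∂y = (238.66 − 240.51) / (260 − 0) = -0.007115
|∇h| = √(-0.004000² + -0.007115²) = 0.008162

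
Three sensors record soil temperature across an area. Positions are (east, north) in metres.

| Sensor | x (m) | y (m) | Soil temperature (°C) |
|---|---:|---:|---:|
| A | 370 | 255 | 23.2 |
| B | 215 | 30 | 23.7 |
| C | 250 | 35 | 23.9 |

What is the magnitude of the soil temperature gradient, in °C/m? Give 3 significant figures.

Taking A as reference: B−A = (-155, -225, +0.5); C−A = (-120, -220, +0.7).
Solve a·Δx + b·Δy = ΔT: det = (-155)·(-220) − (-120)·(-225) = 7100.
∂T/∂x = [(+0.5)·(-220) − (+0.7)·(-225)] / 7100 = +0.006690
∂T/∂y = [(-155)·(+0.7) − (-120)·(+0.5)] / 7100 = -0.006831
|∇f| = √(0.006690² + -0.006831²) = 0.009561 °C/m

0.00956 °C/m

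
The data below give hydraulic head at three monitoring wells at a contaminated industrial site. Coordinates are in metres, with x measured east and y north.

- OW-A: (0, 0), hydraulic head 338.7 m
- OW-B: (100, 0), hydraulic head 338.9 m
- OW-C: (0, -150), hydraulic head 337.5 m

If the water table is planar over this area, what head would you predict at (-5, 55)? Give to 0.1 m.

339.1 m

∂h/∂x = (338.9 − 338.7) / (100 − 0) = +0.002000
∂h/∂y = (337.5 − 338.7) / (-150 − 0) = +0.008000
h(-5, 55) = 338.7 + (+0.002000)·(-5) + (+0.008000)·(55) = 338.7 -0.010 +0.440 = 339.130 m.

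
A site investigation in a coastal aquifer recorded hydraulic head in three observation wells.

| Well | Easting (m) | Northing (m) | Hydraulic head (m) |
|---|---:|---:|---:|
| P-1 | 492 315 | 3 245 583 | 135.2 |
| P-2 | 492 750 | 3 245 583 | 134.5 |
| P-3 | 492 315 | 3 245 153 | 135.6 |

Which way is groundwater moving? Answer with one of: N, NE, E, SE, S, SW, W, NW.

NE

∂h/∂x = (134.5 − 135.2) / (492750 − 492315) = -0.001609
∂h/∂y = (135.6 − 135.2) / (3245153 − 3245583) = -0.0009302
Flow = −∇h = (+0.001609 east, +0.0009302 north), which points northeast.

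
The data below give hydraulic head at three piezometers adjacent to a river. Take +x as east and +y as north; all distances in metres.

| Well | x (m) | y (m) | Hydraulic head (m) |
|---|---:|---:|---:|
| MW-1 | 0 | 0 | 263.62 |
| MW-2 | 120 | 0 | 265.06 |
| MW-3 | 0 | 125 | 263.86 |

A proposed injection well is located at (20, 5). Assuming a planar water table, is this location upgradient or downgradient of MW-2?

downgradient

∂h/∂x = (265.06 − 263.62) / (120 − 0) = +0.01200
∂h/∂y = (263.86 − 263.62) / (125 − 0) = +0.001920
Head at (20, 5) = 263.62 + (+0.01200)·(20) + (+0.001920)·(5) = 263.87 m.
That is lower than the 265.06 m at MW-2, so the point is downgradient.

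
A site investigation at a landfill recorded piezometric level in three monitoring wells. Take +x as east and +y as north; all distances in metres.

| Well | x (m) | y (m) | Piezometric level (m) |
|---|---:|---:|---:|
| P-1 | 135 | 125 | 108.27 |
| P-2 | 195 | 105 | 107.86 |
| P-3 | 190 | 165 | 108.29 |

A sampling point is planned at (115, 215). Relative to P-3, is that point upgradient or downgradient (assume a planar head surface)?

upgradient

With h = a·x + b·y + c and P-1 as origin, the differences give:
  60·a + (-20)·b = -0.41
  55·a + 40·b = +0.02
Eliminate b (×40 and ×(-20), subtract): 3500·a = -16.000 → a = ∂h/∂x = -0.004571
Back-substitute: b = ∂h/∂y = +0.006786.
Head at (115, 215) = 108.27 + (-0.004571)·(-20) + (+0.006786)·(90) = 108.97 m.
That is higher than the 108.29 m at P-3, so the point is upgradient.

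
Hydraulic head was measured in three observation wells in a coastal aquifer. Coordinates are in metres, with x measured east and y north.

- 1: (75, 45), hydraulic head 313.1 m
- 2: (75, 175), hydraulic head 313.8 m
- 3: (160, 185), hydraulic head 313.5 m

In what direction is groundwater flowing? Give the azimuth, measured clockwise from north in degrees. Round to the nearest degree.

142°

With h = a·x + b·y + c and 1 as origin, the differences give:
  0·a + 130·b = +0.7
  85·a + 140·b = +0.4
Eliminate b (×140 and ×130, subtract): -11050·a = 46.00 → a = ∂h/∂x = -0.004163
Back-substitute: b = ∂h/∂y = +0.005385.
Flow direction (−∇h) has components (+0.004163 E, -0.005385 N).
Azimuth = atan2(E, N) = atan2(+0.004163, -0.005385) = 142.3° ≈ 142°.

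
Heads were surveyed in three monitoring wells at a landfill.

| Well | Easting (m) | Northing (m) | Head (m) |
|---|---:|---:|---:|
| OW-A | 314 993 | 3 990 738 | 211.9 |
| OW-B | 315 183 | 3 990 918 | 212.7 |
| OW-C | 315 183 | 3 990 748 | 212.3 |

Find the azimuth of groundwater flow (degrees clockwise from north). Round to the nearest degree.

220°

Differences from OW-A: to OW-B (Δx, Δy, Δh) = (190, 180, +0.8); to OW-C = (190, 10, +0.4).
Solve a·Δx + b·Δy = Δh: det = 190·10 − 190·180 = -32300.
∂h/∂x = [(+0.8)·10 − (+0.4)·180] / -32300 = +0.001981
∂h/∂y = [190·(+0.4) − 190·(+0.8)] / -32300 = +0.002353
Flow direction (−∇h) has components (-0.001981 E, -0.002353 N).
Azimuth = atan2(E, N) = atan2(-0.001981, -0.002353) = 220.1° ≈ 220°.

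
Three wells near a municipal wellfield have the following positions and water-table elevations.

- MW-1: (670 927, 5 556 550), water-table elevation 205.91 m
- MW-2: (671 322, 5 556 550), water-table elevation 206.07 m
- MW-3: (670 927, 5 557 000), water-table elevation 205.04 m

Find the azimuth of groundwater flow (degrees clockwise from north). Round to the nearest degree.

∂h/∂x = (206.07 − 205.91) / (671322 − 670927) = +0.0004051
∂h/∂y = (205.04 − 205.91) / (5557000 − 5556550) = -0.001933
Flow direction (−∇h) has components (-0.0004051 E, +0.001933 N).
Azimuth = atan2(E, N) = atan2(-0.0004051, +0.001933) = 348.2° ≈ 348°.

348°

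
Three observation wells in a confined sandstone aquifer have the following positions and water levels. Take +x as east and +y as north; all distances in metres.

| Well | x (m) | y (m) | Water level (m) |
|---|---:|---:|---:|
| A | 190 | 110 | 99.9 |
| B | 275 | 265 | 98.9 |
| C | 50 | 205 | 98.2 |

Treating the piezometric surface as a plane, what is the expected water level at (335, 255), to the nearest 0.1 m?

99.3 m

Differences from A: to B (Δx, Δy, Δh) = (85, 155, -1.0); to C = (-140, 95, -1.7).
Solve a·Δx + b·Δy = Δh: det = 85·95 − (-140)·155 = 29775.
∂h/∂x = [(-1.0)·95 − (-1.7)·155] / 29775 = +0.005659
∂h/∂y = [85·(-1.7) − (-140)·(-1.0)] / 29775 = -0.009555
h(335, 255) = 99.9 + (+0.005659)·(145) + (-0.009555)·(145) = 99.9 +0.821 -1.385 = 99.335 m.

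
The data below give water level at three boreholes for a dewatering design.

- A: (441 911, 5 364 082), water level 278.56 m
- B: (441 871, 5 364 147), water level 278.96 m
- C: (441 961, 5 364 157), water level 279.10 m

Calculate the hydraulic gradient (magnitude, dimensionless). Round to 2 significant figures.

0.0067

Three-point gradient (reference A): Δ to B = (-40, 65, +0.40), Δ to C = (50, 75, +0.54).
∂h/∂x = +0.0008160, ∂h/∂y = +0.006656 (det = -6250).
|∇h| = √(0.0008160² + 0.006656²) = 0.006706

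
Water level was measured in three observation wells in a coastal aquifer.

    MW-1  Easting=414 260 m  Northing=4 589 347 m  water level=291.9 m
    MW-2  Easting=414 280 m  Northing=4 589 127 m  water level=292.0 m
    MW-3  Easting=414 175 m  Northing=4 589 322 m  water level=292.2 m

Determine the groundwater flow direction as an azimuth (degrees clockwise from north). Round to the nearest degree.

077°

With h = a·x + b·y + c and MW-1 as origin, the differences give:
  20·a + (-220)·b = +0.1
  (-85)·a + (-25)·b = +0.3
Eliminate b (×(-25) and ×(-220), subtract): -19200·a = 63.50 → a = ∂h/∂x = -0.003307
Back-substitute: b = ∂h/∂y = -0.0007552.
Flow direction (−∇h) has components (+0.003307 E, +0.0007552 N).
Azimuth = atan2(E, N) = atan2(+0.003307, +0.0007552) = 77.1° ≈ 077°.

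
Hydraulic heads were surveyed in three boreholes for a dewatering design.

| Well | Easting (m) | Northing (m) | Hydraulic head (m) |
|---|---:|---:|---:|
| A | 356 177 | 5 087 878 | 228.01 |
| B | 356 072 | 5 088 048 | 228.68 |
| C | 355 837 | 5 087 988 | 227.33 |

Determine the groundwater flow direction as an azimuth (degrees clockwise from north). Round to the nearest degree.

Three-point gradient (reference A): Δ to B = (-105, 170, +0.67), Δ to C = (-340, 110, -0.68).
∂h/∂x = +0.004093, ∂h/∂y = +0.006469 (det = 46250).
Flow direction (−∇h) has components (-0.004093 E, -0.006469 N).
Azimuth = atan2(E, N) = atan2(-0.004093, -0.006469) = 212.3° ≈ 212°.

212°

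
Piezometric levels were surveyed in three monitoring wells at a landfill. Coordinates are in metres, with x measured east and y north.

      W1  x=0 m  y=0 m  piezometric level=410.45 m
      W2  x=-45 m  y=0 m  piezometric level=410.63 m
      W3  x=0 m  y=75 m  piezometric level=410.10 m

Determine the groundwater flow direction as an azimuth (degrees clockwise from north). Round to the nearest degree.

∂h/∂x = (410.63 − 410.45) / (-45 − 0) = -0.004000
∂h/∂y = (410.10 − 410.45) / (75 − 0) = -0.004667
Flow direction (−∇h) has components (+0.004000 E, +0.004667 N).
Azimuth = atan2(E, N) = atan2(+0.004000, +0.004667) = 40.6° ≈ 041°.

041°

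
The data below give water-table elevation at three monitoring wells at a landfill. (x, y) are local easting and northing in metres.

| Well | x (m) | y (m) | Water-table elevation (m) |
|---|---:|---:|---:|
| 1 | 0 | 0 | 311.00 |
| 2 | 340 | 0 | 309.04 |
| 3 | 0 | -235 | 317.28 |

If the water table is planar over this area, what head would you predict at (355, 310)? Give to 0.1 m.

∂h/∂x = (309.04 − 311.00) / (340 − 0) = -0.005765
∂h/∂y = (317.28 − 311.00) / (-235 − 0) = -0.02672
h(355, 310) = 311.00 + (-0.005765)·(355) + (-0.02672)·(310) = 311.00 -2.046 -8.284 = 300.669 m.

300.7 m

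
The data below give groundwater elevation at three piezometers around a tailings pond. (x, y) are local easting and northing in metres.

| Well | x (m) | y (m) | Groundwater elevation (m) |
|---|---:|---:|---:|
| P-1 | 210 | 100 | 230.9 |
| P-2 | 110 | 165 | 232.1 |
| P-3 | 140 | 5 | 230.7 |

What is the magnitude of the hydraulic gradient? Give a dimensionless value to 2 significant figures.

0.010

Taking P-1 as reference: P-2−P-1 = (-100, 65, +1.2); P-3−P-1 = (-70, -95, -0.2).
Solve a·Δx + b·Δy = Δh: det = (-100)·(-95) − (-70)·65 = 14050.
∂h/∂x = [(+1.2)·(-95) − (-0.2)·65] / 14050 = -0.007189
∂h/∂y = [(-100)·(-0.2) − (-70)·(+1.2)] / 14050 = +0.007402
|∇h| = √(-0.007189² + 0.007402²) = 0.01032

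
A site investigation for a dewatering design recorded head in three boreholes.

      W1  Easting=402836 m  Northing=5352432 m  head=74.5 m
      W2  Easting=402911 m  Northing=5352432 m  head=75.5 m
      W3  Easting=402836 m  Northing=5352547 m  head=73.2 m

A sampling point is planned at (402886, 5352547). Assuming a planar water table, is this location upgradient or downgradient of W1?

∂h/∂x = (75.5 − 74.5) / (402911 − 402836) = +0.01333
∂h/∂y = (73.2 − 74.5) / (5352547 − 5352432) = -0.01130
Head at (402886, 5352547) = 74.5 + (+0.01333)·(50) + (-0.01130)·(115) = 73.87 m.
That is lower than the 74.5 m at W1, so the point is downgradient.

downgradient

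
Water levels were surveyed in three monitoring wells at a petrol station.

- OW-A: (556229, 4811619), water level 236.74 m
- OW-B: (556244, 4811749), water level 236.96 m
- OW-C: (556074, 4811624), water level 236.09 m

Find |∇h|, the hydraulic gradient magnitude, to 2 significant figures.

Three-point gradient (reference OW-A): Δ to OW-B = (15, 130, +0.22), Δ to OW-C = (-155, 5, -0.65).
∂h/∂x = +0.004232, ∂h/∂y = +0.001204 (det = 20225).
|∇h| = √(0.004232² + 0.001204²) = 0.0044

0.0044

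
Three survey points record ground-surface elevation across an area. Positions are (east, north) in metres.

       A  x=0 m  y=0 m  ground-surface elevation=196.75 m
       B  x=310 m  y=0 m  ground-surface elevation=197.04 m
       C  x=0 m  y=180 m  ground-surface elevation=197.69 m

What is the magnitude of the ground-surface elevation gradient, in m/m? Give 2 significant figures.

∂z/∂x = (197.04 − 196.75) / (310 − 0) = +0.0009355
∂z/∂y = (197.69 − 196.75) / (180 − 0) = +0.005222
|∇f| = √(0.0009355² + 0.005222²) = 0.005305 m/m

0.0053 m/m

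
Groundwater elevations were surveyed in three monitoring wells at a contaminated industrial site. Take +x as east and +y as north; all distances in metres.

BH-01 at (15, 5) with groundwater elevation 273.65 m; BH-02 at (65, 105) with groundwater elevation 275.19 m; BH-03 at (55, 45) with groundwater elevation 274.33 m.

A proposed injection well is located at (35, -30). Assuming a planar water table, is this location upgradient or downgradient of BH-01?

Differences from BH-01: to BH-02 (Δx, Δy, Δh) = (50, 100, +1.54); to BH-03 = (40, 40, +0.68).
Solve a·Δx + b·Δy = Δh: det = 50·40 − 40·100 = -2000.
∂h/∂x = [(+1.54)·40 − (+0.68)·100] / -2000 = +0.003200
∂h/∂y = [50·(+0.68) − 40·(+1.54)] / -2000 = +0.01380
Head at (35, -30) = 273.65 + (+0.003200)·(20) + (+0.01380)·(-35) = 273.23 m.
That is lower than the 273.65 m at BH-01, so the point is downgradient.

downgradient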